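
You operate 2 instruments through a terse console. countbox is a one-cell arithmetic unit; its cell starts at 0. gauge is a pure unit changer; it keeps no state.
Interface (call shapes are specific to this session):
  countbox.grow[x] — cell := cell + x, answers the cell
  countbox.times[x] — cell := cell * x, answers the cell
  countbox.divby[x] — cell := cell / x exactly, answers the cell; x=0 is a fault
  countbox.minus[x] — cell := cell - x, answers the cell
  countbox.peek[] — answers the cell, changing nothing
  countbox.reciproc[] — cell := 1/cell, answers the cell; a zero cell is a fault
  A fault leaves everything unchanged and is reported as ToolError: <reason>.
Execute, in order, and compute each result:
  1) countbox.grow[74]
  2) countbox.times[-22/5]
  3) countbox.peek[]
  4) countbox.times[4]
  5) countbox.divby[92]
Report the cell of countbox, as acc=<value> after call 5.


I invoke countbox.grow with 74, which returns 74.
Using countbox.times with -22/5, → -1628/5.
I call countbox.peek(), → -1628/5.
I run countbox.times with 4, and observe -6512/5.
I try countbox.divby with 92, — result: -1628/115.

Answer: acc=-1628/115


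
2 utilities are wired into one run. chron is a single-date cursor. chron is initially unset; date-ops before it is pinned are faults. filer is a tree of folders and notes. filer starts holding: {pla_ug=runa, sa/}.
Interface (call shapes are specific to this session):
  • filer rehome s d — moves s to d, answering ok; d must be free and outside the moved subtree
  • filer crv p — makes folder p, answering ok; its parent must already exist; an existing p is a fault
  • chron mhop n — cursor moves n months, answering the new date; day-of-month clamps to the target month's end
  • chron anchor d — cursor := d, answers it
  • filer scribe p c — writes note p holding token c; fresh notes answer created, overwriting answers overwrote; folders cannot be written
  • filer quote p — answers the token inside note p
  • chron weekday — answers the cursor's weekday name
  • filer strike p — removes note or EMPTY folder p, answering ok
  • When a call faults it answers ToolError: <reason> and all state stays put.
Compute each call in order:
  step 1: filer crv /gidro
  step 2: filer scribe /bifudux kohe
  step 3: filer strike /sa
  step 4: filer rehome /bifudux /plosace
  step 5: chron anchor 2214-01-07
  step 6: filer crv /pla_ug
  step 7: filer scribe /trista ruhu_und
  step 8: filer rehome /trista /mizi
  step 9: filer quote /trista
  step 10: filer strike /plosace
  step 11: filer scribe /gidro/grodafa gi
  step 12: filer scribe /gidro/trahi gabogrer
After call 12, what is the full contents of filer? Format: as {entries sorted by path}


Answer: {gidro/, gidro/grodafa=gi, gidro/trahi=gabogrer, mizi=ruhu_und, pla_ug=runa}

Derivation:
CALL filer crv[p=/gidro]
RET  ok
CALL filer scribe[p=/bifudux; c=kohe]
RET  created
CALL filer strike[p=/sa]
RET  ok
CALL filer rehome[s=/bifudux; d=/plosace]
RET  ok
CALL chron anchor[d=2214-01-07]
RET  2214-01-07
CALL filer crv[p=/pla_ug]
RET  ToolError: exists
CALL filer scribe[p=/trista; c=ruhu_und]
RET  created
CALL filer rehome[s=/trista; d=/mizi]
RET  ok
CALL filer quote[p=/trista]
RET  ToolError: not found
CALL filer strike[p=/plosace]
RET  ok
CALL filer scribe[p=/gidro/grodafa; c=gi]
RET  created
CALL filer scribe[p=/gidro/trahi; c=gabogrer]
RET  created


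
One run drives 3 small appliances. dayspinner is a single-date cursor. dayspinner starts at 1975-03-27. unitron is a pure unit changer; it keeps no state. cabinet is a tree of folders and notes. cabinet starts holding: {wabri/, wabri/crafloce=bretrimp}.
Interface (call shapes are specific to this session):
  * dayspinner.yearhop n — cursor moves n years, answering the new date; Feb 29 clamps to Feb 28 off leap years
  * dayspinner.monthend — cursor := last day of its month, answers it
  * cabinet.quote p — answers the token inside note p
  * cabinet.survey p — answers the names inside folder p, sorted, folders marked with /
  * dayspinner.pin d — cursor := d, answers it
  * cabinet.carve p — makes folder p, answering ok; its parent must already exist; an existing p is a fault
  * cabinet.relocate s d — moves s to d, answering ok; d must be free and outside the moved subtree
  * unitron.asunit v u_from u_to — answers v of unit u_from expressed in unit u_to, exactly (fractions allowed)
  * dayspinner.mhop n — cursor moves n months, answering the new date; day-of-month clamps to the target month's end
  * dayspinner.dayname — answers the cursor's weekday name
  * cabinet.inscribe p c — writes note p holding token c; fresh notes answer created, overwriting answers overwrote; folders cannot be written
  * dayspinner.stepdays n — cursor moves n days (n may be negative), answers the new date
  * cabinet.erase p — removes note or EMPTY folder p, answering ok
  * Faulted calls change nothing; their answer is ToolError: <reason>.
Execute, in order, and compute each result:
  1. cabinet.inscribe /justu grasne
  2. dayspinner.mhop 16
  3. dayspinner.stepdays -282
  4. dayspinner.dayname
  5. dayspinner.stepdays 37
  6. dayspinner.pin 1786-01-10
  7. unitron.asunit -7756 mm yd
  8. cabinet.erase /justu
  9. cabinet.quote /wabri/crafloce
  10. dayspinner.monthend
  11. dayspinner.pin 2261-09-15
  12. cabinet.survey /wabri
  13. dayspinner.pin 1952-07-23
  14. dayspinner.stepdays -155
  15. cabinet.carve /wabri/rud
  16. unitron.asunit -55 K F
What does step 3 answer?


~$ cabinet.inscribe p→/justu c→grasne
[out] created
~$ dayspinner.mhop n→16
[out] 1976-07-27
~$ dayspinner.stepdays n→-282
[out] 1975-10-19
~$ dayspinner.dayname
[out] Sunday
~$ dayspinner.stepdays n→37
[out] 1975-11-25
~$ dayspinner.pin d→1786-01-10
[out] 1786-01-10
~$ unitron.asunit v→-7756 u_from→mm u_to→yd
[out] -9695/1143
~$ cabinet.erase p→/justu
[out] ok
~$ cabinet.quote p→/wabri/crafloce
[out] bretrimp
~$ dayspinner.monthend
[out] 1786-01-31
~$ dayspinner.pin d→2261-09-15
[out] 2261-09-15
~$ cabinet.survey p→/wabri
[out] [crafloce]
~$ dayspinner.pin d→1952-07-23
[out] 1952-07-23
~$ dayspinner.stepdays n→-155
[out] 1952-02-19
~$ cabinet.carve p→/wabri/rud
[out] ok
~$ unitron.asunit v→-55 u_from→K u_to→F
[out] -55867/100

Answer: 1975-10-19


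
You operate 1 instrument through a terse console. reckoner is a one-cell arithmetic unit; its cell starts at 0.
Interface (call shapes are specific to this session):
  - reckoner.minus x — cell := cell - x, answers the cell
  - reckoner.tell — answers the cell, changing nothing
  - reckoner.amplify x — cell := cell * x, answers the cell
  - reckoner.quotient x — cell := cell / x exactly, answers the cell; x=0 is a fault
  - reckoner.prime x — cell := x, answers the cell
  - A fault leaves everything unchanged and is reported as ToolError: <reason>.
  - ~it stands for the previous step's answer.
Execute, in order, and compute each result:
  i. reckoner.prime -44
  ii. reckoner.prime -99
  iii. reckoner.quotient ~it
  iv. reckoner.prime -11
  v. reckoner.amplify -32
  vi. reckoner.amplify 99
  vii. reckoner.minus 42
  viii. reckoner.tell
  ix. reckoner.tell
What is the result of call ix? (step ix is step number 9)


Answer: 34806

Derivation:
# 1. reckoner.prime(-44) == -44
# 2. reckoner.prime(-99) == -99
# 3. reckoner.quotient(~it) == 1
# 4. reckoner.prime(-11) == -11
# 5. reckoner.amplify(-32) == 352
# 6. reckoner.amplify(99) == 34848
# 7. reckoner.minus(42) == 34806
# 8. reckoner.tell() == 34806
# 9. reckoner.tell() == 34806


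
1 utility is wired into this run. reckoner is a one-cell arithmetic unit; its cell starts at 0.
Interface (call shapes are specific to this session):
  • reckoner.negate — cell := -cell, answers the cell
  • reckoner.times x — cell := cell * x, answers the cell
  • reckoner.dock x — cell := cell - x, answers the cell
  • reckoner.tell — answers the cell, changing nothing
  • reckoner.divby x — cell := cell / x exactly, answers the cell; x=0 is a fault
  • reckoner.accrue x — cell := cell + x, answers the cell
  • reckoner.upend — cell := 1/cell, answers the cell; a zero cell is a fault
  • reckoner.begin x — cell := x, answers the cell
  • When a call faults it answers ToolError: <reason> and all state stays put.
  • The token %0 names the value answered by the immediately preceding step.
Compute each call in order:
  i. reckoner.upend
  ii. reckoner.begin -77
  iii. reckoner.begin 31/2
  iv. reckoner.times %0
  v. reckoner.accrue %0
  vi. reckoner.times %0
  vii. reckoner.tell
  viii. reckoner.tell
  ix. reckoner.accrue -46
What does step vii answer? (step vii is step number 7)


Answer: 923521/4

Derivation:
// reckoner.upend() == ToolError: reciprocal of zero
// reckoner.begin(x='-77') == -77
// reckoner.begin(x='31/2') == 31/2
// reckoner.times(x='%0') == 961/4
// reckoner.accrue(x='%0') == 961/2
// reckoner.times(x='%0') == 923521/4
// reckoner.tell() == 923521/4
// reckoner.tell() == 923521/4
// reckoner.accrue(x='-46') == 923337/4


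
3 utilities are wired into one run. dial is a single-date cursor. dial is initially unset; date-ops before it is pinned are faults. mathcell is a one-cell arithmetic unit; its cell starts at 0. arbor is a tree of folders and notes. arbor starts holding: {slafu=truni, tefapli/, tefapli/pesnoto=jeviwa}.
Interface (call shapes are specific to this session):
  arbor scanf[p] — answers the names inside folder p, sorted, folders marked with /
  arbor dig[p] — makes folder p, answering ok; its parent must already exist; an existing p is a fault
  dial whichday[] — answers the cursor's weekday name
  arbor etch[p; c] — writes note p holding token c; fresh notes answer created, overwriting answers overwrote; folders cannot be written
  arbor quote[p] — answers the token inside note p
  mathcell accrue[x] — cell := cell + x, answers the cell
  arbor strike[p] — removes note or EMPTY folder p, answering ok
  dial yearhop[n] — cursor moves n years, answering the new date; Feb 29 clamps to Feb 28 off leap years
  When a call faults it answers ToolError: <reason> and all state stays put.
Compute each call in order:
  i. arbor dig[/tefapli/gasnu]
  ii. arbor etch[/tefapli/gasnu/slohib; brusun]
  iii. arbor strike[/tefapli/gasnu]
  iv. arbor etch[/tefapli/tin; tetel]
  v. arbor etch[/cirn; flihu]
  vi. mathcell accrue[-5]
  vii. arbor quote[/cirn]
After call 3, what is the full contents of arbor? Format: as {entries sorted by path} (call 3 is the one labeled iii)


Answer: {slafu=truni, tefapli/, tefapli/gasnu/, tefapli/gasnu/slohib=brusun, tefapli/pesnoto=jeviwa}

Derivation:
-> arbor dig(p=/tefapli/gasnu)
<- ok
-> arbor etch(p=/tefapli/gasnu/slohib, c=brusun)
<- created
-> arbor strike(p=/tefapli/gasnu)
<- ToolError: not empty
-> arbor etch(p=/tefapli/tin, c=tetel)
<- created
-> arbor etch(p=/cirn, c=flihu)
<- created
-> mathcell accrue(x=-5)
<- -5
-> arbor quote(p=/cirn)
<- flihu


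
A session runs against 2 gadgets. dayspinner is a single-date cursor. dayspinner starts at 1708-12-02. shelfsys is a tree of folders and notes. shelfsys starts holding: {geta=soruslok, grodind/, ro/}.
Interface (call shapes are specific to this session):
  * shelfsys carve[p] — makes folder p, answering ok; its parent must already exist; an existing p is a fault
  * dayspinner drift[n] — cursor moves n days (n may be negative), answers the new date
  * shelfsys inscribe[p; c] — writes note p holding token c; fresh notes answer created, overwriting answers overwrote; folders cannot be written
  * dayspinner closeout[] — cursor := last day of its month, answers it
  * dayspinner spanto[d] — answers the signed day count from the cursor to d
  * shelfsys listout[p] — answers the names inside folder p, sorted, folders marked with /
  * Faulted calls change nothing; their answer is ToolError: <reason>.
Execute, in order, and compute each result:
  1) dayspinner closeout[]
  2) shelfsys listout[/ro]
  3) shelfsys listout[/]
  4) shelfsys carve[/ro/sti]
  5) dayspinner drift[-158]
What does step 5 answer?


Answer: 1708-07-26

Derivation:
I use dayspinner closeout(), which returns 1708-12-31.
I run shelfsys listout using p→/ro, — result: [].
Calling shelfsys listout using p→/, and observe [geta, grodind/, ro/].
I invoke shelfsys carve using p→/ro/sti, and see ok.
Next I call dayspinner drift using n→-158, — result: 1708-07-26.


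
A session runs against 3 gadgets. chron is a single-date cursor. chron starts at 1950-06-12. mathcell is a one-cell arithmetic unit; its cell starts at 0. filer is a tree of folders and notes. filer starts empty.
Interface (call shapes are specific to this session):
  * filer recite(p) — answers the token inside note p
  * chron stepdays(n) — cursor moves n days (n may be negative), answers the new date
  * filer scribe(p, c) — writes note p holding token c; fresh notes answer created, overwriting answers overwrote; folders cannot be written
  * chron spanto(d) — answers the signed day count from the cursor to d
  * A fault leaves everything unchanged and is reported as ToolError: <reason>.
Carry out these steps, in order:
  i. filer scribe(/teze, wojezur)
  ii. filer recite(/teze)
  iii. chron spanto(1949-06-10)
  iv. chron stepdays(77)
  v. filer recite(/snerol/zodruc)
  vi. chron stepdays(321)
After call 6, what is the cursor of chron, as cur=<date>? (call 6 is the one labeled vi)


Answer: cur=1951-07-15

Derivation:
-- 1. filer scribe(p=/teze, c=wojezur) ~> created
-- 2. filer recite(p=/teze) ~> wojezur
-- 3. chron spanto(d=1949-06-10) ~> -367
-- 4. chron stepdays(n=77) ~> 1950-08-28
-- 5. filer recite(p=/snerol/zodruc) ~> ToolError: not found
-- 6. chron stepdays(n=321) ~> 1951-07-15


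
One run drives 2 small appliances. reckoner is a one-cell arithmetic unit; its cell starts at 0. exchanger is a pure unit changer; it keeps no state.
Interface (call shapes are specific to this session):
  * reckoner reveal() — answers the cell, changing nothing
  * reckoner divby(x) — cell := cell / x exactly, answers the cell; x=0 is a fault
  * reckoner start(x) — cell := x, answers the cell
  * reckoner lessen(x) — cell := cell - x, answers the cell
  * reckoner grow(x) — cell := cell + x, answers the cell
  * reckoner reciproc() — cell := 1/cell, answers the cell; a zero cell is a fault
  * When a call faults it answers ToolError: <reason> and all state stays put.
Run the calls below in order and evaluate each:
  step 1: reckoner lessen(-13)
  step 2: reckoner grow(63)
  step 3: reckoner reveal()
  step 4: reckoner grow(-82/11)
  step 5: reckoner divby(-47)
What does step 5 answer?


Answer: -754/517

Derivation:
! reckoner lessen(x='-13') ~> 13
! reckoner grow(x='63') ~> 76
! reckoner reveal() ~> 76
! reckoner grow(x='-82/11') ~> 754/11
! reckoner divby(x='-47') ~> -754/517


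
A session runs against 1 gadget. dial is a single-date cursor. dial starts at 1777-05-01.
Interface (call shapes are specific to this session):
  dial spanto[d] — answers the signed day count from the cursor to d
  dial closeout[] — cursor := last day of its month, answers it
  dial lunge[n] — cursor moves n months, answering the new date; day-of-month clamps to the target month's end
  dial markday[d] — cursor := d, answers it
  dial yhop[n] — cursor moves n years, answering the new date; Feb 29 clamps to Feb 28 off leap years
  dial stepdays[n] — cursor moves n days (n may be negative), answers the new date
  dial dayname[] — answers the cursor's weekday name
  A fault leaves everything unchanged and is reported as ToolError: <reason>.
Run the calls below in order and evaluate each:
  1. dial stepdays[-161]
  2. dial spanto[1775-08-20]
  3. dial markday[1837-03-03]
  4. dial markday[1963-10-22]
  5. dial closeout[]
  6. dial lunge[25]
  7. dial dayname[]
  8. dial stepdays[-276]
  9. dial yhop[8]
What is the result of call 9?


Answer: 1973-02-27

Derivation:
> dial stepdays n→-161
:: 1776-11-21
> dial spanto d→1775-08-20
:: -459
> dial markday d→1837-03-03
:: 1837-03-03
> dial markday d→1963-10-22
:: 1963-10-22
> dial closeout
:: 1963-10-31
> dial lunge n→25
:: 1965-11-30
> dial dayname
:: Tuesday
> dial stepdays n→-276
:: 1965-02-27
> dial yhop n→8
:: 1973-02-27


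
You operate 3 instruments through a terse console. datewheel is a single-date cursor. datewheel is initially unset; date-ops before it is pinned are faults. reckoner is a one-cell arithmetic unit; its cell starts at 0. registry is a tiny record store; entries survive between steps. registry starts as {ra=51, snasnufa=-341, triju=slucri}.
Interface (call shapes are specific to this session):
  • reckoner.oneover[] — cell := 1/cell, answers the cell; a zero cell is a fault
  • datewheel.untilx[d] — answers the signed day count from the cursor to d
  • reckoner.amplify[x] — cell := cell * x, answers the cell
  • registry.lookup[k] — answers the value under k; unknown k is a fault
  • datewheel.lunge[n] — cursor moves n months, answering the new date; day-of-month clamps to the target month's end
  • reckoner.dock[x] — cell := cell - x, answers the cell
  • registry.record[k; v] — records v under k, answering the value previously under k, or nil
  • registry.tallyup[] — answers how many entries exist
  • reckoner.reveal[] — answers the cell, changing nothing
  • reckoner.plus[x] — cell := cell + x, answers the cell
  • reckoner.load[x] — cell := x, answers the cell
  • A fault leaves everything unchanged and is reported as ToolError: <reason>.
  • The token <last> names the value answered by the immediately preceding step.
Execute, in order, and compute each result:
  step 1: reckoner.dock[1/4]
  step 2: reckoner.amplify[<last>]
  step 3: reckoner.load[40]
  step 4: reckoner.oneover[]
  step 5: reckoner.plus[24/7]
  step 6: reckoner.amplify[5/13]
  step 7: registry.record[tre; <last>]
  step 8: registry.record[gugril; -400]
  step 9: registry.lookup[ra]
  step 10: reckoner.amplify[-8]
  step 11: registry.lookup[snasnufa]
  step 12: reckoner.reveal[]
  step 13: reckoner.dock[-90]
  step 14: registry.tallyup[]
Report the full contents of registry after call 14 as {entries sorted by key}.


% dock(x→1/4) -> -1/4
% amplify(x→<last>) -> 1/16
% load(x→40) -> 40
% oneover() -> 1/40
% plus(x→24/7) -> 967/280
% amplify(x→5/13) -> 967/728
% record(k→tre, v→<last>) -> nil
% record(k→gugril, v→-400) -> nil
% lookup(k→ra) -> 51
% amplify(x→-8) -> -967/91
% lookup(k→snasnufa) -> -341
% reveal() -> -967/91
% dock(x→-90) -> 7223/91
% tallyup() -> 5

Answer: {gugril=-400, ra=51, snasnufa=-341, tre=967/728, triju=slucri}


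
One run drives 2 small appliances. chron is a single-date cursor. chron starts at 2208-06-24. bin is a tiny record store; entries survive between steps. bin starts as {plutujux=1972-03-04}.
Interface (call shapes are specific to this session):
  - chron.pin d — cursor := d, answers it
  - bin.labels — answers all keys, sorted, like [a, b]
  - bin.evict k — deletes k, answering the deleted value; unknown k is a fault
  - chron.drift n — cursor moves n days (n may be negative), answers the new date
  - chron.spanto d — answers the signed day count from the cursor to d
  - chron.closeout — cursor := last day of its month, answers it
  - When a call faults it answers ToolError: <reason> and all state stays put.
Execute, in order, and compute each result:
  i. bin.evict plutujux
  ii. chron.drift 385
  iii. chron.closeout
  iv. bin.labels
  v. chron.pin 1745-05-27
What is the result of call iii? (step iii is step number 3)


> bin.evict k='plutujux'
= 1972-03-04
> chron.drift n='385'
= 2209-07-14
> chron.closeout
= 2209-07-31
> bin.labels
= []
> chron.pin d='1745-05-27'
= 1745-05-27

Answer: 2209-07-31


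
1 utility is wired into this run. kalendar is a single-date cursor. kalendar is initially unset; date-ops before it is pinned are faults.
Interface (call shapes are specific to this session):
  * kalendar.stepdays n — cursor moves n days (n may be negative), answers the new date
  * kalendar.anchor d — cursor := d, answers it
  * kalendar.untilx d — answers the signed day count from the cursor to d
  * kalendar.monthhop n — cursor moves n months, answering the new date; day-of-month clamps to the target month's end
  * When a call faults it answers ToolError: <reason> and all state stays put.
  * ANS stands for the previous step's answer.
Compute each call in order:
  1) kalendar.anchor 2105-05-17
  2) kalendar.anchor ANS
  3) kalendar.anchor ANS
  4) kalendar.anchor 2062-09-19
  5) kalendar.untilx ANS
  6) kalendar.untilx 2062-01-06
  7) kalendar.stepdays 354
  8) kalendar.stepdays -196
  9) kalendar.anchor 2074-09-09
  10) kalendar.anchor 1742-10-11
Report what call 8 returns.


I invoke kalendar.anchor(2105-05-17): 2105-05-17.
Calling kalendar.anchor(ANS), and observe 2105-05-17.
Using kalendar.anchor(ANS), giving 2105-05-17.
Using kalendar.anchor(2062-09-19), — result: 2062-09-19.
Next I call kalendar.untilx(ANS), and get 0.
I invoke kalendar.untilx(2062-01-06), → -256.
Invoking kalendar.stepdays(354), yielding 2063-09-08.
I run kalendar.stepdays(-196), and see 2063-02-24.
Using kalendar.anchor(2074-09-09), and get 2074-09-09.
Invoking kalendar.anchor(1742-10-11), and get 1742-10-11.

Answer: 2063-02-24


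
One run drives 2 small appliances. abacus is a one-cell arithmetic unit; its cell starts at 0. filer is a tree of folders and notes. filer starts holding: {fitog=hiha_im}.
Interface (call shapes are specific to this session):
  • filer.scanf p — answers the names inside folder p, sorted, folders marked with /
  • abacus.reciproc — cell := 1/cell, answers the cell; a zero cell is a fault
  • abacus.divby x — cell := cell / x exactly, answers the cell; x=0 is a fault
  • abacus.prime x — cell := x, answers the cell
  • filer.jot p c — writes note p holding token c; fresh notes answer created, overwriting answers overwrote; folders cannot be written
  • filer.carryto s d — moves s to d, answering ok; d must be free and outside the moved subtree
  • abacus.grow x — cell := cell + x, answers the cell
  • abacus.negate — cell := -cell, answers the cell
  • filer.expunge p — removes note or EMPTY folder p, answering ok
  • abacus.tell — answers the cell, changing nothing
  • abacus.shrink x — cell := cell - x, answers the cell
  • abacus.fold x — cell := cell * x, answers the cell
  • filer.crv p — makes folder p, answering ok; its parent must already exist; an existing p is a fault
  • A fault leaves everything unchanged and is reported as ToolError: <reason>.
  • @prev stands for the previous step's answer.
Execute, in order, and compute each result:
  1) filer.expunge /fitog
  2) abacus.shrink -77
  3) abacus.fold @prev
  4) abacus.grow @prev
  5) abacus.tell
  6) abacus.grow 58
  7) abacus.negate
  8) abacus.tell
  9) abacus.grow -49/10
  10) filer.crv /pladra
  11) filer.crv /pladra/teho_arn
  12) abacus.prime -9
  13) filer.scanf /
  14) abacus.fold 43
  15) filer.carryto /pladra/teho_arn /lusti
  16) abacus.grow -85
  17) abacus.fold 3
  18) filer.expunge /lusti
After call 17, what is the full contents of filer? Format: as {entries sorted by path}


Answer: {lusti/, pladra/}

Derivation:
-- 1. filer.expunge(p=/fitog) => ok
-- 2. abacus.shrink(x=-77) => 77
-- 3. abacus.fold(x=@prev) => 5929
-- 4. abacus.grow(x=@prev) => 11858
-- 5. abacus.tell() => 11858
-- 6. abacus.grow(x=58) => 11916
-- 7. abacus.negate() => -11916
-- 8. abacus.tell() => -11916
-- 9. abacus.grow(x=-49/10) => -119209/10
-- 10. filer.crv(p=/pladra) => ok
-- 11. filer.crv(p=/pladra/teho_arn) => ok
-- 12. abacus.prime(x=-9) => -9
-- 13. filer.scanf(p=/) => [pladra/]
-- 14. abacus.fold(x=43) => -387
-- 15. filer.carryto(s=/pladra/teho_arn, d=/lusti) => ok
-- 16. abacus.grow(x=-85) => -472
-- 17. abacus.fold(x=3) => -1416
-- 18. filer.expunge(p=/lusti) => ok


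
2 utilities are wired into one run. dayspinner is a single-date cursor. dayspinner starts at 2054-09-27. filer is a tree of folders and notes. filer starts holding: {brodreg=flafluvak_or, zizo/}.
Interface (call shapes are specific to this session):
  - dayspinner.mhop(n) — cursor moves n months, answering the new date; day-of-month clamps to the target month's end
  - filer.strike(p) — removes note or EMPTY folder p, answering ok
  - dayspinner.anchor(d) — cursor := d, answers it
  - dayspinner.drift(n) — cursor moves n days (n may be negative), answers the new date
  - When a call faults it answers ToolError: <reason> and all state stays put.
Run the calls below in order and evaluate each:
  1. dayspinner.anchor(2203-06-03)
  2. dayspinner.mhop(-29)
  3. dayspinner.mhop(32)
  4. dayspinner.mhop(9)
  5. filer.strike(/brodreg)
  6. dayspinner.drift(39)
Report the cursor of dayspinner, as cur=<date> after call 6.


// 1. anchor(2203-06-03) -> 2203-06-03
// 2. mhop(-29) -> 2201-01-03
// 3. mhop(32) -> 2203-09-03
// 4. mhop(9) -> 2204-06-03
// 5. strike(/brodreg) -> ok
// 6. drift(39) -> 2204-07-12

Answer: cur=2204-07-12


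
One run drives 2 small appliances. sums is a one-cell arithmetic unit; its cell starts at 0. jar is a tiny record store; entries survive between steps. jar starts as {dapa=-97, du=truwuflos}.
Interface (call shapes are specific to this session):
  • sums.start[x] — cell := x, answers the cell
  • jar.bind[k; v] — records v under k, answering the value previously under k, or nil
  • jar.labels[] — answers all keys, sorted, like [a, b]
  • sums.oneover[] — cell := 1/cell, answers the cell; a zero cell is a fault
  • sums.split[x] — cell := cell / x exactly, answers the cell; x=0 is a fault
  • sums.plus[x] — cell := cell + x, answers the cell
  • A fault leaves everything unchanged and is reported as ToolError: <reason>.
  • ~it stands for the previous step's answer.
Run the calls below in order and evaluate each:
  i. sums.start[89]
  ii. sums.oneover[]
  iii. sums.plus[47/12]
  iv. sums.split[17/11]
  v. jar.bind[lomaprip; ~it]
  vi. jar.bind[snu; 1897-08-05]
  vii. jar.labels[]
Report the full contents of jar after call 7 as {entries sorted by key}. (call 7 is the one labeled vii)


·→ start(x=89)
·← 89
·→ oneover()
·← 1/89
·→ plus(x=47/12)
·← 4195/1068
·→ split(x=17/11)
·← 46145/18156
·→ bind(k=lomaprip, v=~it)
·← nil
·→ bind(k=snu, v=1897-08-05)
·← nil
·→ labels()
·← [dapa, du, lomaprip, snu]

Answer: {dapa=-97, du=truwuflos, lomaprip=46145/18156, snu=1897-08-05}


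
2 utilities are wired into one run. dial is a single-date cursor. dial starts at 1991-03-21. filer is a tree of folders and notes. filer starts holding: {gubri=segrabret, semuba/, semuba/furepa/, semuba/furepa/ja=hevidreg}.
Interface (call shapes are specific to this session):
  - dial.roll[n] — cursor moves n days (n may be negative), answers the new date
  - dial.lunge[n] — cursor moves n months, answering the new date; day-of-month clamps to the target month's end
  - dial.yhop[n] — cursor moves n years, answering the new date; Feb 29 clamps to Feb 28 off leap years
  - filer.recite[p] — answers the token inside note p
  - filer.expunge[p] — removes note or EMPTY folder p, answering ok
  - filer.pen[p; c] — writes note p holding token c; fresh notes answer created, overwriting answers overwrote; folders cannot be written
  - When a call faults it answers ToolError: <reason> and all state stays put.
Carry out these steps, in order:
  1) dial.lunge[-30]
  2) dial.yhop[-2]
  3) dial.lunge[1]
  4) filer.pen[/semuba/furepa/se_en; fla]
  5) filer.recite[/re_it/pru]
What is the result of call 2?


Answer: 1986-09-21

Derivation:
Using lunge(n='-30'), and see 1988-09-21.
Next I call yhop(n='-2'), and get 1986-09-21.
Using lunge(n='1'): 1986-10-21.
Invoking pen(p='/semuba/furepa/se_en', c='fla'), and observe created.
I invoke recite(p='/re_it/pru'), and see ToolError: not found.


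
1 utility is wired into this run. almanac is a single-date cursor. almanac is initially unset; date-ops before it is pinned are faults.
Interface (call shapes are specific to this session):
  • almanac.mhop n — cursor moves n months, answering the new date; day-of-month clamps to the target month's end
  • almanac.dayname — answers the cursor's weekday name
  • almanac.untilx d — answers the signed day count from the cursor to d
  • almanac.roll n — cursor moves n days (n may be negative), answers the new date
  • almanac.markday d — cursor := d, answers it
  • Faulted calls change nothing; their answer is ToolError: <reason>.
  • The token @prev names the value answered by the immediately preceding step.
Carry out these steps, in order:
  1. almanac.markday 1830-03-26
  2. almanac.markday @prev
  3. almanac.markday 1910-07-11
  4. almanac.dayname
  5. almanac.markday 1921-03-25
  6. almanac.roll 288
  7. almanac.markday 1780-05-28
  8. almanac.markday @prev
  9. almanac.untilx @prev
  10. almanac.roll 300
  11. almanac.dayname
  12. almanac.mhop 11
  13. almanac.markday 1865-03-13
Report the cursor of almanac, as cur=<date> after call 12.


Answer: cur=1782-02-24

Derivation:
Do: almanac.markday[d→1830-03-26]
See: 1830-03-26
Do: almanac.markday[d→@prev]
See: 1830-03-26
Do: almanac.markday[d→1910-07-11]
See: 1910-07-11
Do: almanac.dayname[]
See: Monday
Do: almanac.markday[d→1921-03-25]
See: 1921-03-25
Do: almanac.roll[n→288]
See: 1922-01-07
Do: almanac.markday[d→1780-05-28]
See: 1780-05-28
Do: almanac.markday[d→@prev]
See: 1780-05-28
Do: almanac.untilx[d→@prev]
See: 0
Do: almanac.roll[n→300]
See: 1781-03-24
Do: almanac.dayname[]
See: Saturday
Do: almanac.mhop[n→11]
See: 1782-02-24
Do: almanac.markday[d→1865-03-13]
See: 1865-03-13


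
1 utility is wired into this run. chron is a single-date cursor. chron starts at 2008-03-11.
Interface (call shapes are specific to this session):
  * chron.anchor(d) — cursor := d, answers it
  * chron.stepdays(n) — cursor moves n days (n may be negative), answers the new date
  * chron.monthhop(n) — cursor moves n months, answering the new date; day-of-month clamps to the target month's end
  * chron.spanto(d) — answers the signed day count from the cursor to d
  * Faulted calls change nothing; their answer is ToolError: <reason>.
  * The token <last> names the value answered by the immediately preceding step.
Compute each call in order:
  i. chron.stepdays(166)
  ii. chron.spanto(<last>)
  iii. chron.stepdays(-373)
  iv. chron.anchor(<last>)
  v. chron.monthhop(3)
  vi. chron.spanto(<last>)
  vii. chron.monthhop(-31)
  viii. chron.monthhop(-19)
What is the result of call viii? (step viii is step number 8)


Answer: 2003-09-17

Derivation:
% stepdays 166
:: 2008-08-24
% spanto <last>
:: 0
% stepdays -373
:: 2007-08-17
% anchor <last>
:: 2007-08-17
% monthhop 3
:: 2007-11-17
% spanto <last>
:: 0
% monthhop -31
:: 2005-04-17
% monthhop -19
:: 2003-09-17


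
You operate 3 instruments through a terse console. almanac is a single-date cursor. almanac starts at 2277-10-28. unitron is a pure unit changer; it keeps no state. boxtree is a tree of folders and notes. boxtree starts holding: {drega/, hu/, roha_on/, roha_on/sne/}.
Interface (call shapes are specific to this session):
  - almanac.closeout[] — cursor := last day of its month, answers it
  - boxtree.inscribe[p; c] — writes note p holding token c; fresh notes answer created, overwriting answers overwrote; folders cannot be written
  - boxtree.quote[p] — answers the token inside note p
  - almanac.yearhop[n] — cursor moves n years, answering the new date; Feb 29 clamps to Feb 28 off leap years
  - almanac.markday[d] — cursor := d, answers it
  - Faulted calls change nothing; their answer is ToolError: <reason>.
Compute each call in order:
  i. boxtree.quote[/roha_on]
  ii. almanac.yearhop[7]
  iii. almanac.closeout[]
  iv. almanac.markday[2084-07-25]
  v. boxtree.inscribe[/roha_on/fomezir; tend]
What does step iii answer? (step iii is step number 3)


Answer: 2284-10-31

Derivation:
-> boxtree.quote(p: /roha_on)
<- ToolError: is a directory
-> almanac.yearhop(n: 7)
<- 2284-10-28
-> almanac.closeout()
<- 2284-10-31
-> almanac.markday(d: 2084-07-25)
<- 2084-07-25
-> boxtree.inscribe(p: /roha_on/fomezir, c: tend)
<- created


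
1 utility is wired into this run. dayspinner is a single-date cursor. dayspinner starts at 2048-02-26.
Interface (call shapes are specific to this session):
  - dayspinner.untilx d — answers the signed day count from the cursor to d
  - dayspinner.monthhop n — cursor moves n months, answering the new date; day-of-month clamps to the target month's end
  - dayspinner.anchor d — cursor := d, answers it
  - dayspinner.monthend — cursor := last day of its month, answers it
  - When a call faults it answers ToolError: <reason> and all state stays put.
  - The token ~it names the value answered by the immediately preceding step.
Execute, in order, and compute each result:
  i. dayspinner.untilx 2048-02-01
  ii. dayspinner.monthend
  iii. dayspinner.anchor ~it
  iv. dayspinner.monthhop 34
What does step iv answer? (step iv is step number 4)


// dayspinner.untilx(d='2048-02-01') == -25
// dayspinner.monthend() == 2048-02-29
// dayspinner.anchor(d='~it') == 2048-02-29
// dayspinner.monthhop(n='34') == 2050-12-29

Answer: 2050-12-29


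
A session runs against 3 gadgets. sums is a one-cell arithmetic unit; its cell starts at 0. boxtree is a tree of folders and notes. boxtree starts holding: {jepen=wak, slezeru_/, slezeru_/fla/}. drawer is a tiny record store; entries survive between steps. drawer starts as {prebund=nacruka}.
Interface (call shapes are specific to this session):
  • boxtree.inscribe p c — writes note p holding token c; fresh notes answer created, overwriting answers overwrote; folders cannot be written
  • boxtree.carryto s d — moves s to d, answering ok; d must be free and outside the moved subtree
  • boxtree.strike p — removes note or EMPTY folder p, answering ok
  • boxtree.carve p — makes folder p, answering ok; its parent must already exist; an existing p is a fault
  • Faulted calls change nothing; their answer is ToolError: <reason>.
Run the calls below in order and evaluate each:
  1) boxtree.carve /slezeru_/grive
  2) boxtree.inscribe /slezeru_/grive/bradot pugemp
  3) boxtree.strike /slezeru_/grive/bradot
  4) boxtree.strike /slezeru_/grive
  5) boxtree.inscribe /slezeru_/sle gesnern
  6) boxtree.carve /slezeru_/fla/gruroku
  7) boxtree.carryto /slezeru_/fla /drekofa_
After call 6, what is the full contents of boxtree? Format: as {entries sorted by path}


Answer: {jepen=wak, slezeru_/, slezeru_/fla/, slezeru_/fla/gruroku/, slezeru_/sle=gesnern}

Derivation:
Invoking boxtree.carve using p: /slezeru_/grive, and observe ok.
I invoke boxtree.inscribe using p: /slezeru_/grive/bradot, c: pugemp, and get created.
I run boxtree.strike using p: /slezeru_/grive/bradot, and observe ok.
I run boxtree.strike using p: /slezeru_/grive, yielding ok.
I use boxtree.inscribe using p: /slezeru_/sle, c: gesnern, → created.
Now I run boxtree.carve using p: /slezeru_/fla/gruroku, giving ok.
Now I run boxtree.carryto using s: /slezeru_/fla, d: /drekofa_, which returns ok.


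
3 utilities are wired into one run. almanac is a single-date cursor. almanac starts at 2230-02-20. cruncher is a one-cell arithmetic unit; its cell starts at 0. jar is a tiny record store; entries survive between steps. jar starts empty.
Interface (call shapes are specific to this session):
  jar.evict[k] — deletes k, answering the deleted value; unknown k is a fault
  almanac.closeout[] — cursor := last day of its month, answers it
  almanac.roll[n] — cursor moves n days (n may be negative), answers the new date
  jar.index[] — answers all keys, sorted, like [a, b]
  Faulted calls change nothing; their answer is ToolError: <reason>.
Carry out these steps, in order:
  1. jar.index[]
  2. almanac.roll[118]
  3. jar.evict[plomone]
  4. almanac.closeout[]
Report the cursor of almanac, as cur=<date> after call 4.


Answer: cur=2230-06-30

Derivation:
→ index()
← []
→ roll(n='118')
← 2230-06-18
→ evict(k='plomone')
← ToolError: no such key plomone
→ closeout()
← 2230-06-30


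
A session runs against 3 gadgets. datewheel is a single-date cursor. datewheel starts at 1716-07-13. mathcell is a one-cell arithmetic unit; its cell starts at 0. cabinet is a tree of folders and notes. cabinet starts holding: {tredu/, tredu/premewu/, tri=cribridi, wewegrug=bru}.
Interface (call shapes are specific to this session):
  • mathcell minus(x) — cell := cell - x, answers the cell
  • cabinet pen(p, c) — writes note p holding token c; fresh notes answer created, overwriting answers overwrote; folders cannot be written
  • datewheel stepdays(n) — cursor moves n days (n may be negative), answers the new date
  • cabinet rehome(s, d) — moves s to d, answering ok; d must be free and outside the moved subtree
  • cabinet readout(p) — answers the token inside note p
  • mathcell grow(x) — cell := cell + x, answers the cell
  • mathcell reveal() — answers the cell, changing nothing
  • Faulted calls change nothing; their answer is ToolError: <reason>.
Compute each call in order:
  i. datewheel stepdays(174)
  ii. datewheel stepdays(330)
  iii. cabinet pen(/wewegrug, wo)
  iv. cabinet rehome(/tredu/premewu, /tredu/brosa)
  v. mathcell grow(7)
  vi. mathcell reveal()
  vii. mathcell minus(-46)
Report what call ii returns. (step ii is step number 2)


Answer: 1717-11-29

Derivation:
Next I call datewheel stepdays using n='174': 1717-01-03.
Next I call datewheel stepdays using n='330', and get 1717-11-29.
I call cabinet pen using p='/wewegrug', c='wo', yielding overwrote.
I call cabinet rehome using s='/tredu/premewu', d='/tredu/brosa', which returns ok.
I use mathcell grow using x='7', and see 7.
Then mathcell reveal, yielding 7.
I call mathcell minus using x='-46': 53.


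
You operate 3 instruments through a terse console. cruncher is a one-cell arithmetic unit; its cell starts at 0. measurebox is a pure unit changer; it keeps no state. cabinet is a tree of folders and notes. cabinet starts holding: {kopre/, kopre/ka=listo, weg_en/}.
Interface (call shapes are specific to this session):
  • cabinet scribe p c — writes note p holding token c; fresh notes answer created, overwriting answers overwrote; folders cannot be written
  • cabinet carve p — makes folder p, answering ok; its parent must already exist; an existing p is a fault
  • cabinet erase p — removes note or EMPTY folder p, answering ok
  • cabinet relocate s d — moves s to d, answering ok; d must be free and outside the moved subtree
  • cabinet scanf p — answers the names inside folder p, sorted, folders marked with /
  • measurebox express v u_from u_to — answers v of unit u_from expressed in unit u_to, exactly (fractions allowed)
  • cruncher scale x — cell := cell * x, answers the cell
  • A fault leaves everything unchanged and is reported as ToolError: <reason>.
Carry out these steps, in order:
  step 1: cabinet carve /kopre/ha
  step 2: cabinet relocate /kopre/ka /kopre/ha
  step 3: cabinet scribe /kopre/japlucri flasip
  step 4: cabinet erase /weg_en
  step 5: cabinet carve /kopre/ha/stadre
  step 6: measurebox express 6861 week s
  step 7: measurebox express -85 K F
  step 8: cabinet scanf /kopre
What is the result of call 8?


> cabinet carve p: /kopre/ha
  ok
> cabinet relocate s: /kopre/ka d: /kopre/ha
  ToolError: exists
> cabinet scribe p: /kopre/japlucri c: flasip
  created
> cabinet erase p: /weg_en
  ok
> cabinet carve p: /kopre/ha/stadre
  ok
> measurebox express v: 6861 u_from: week u_to: s
  4149532800
> measurebox express v: -85 u_from: K u_to: F
  -61267/100
> cabinet scanf p: /kopre
  [ha/, japlucri, ka]

Answer: [ha/, japlucri, ka]


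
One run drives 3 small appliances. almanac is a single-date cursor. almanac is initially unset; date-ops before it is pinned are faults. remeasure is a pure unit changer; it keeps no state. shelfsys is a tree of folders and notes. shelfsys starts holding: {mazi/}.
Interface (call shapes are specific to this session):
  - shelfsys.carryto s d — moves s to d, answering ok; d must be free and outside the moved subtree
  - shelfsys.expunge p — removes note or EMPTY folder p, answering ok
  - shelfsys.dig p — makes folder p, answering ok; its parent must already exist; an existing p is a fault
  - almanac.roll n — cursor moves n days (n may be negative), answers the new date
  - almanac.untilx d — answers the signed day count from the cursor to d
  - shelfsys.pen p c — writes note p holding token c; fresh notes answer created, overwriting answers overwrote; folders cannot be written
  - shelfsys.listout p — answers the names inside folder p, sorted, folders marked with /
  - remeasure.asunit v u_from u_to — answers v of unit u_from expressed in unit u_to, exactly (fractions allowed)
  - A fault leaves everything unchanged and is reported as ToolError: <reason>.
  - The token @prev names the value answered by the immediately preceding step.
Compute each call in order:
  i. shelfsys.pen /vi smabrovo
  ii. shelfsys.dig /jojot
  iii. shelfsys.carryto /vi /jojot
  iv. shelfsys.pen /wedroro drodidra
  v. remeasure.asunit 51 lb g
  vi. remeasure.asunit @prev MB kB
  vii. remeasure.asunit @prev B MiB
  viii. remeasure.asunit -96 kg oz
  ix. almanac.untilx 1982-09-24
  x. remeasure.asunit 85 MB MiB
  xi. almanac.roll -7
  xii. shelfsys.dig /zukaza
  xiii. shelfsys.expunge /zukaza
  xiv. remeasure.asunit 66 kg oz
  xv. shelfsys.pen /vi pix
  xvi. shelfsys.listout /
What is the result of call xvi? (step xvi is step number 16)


Answer: [jojot/, mazi/, vi, wedroro]

Derivation:
-> pen(p='/vi', c='smabrovo')
<- created
-> dig(p='/jojot')
<- ok
-> carryto(s='/vi', d='/jojot')
<- ToolError: exists
-> pen(p='/wedroro', c='drodidra')
<- created
-> asunit(v='51', u_from='lb', u_to='g')
<- 2313321087/100000
-> asunit(v='@prev', u_from='MB', u_to='kB')
<- 2313321087/100
-> asunit(v='@prev', u_from='B', u_to='MiB')
<- 2313321087/104857600
-> asunit(v='-96', u_from='kg', u_to='oz')
<- -153600000000/45359237
-> untilx(d='1982-09-24')
<- ToolError: no date set
-> asunit(v='85', u_from='MB', u_to='MiB')
<- 1328125/16384
-> roll(n='-7')
<- ToolError: no date set
-> dig(p='/zukaza')
<- ok
-> expunge(p='/zukaza')
<- ok
-> asunit(v='66', u_from='kg', u_to='oz')
<- 9600000000/4123567
-> pen(p='/vi', c='pix')
<- overwrote
-> listout(p='/')
<- [jojot/, mazi/, vi, wedroro]
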